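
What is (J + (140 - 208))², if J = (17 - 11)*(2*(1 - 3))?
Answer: 8464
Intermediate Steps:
J = -24 (J = 6*(2*(-2)) = 6*(-4) = -24)
(J + (140 - 208))² = (-24 + (140 - 208))² = (-24 - 68)² = (-92)² = 8464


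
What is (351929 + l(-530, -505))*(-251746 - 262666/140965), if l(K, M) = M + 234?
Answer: -12479511647667848/140965 ≈ -8.8529e+10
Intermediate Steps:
l(K, M) = 234 + M
(351929 + l(-530, -505))*(-251746 - 262666/140965) = (351929 + (234 - 505))*(-251746 - 262666/140965) = (351929 - 271)*(-251746 - 262666*1/140965) = 351658*(-251746 - 262666/140965) = 351658*(-35487637556/140965) = -12479511647667848/140965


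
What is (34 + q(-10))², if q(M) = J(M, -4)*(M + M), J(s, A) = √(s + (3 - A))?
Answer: -44 - 1360*I*√3 ≈ -44.0 - 2355.6*I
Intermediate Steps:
J(s, A) = √(3 + s - A)
q(M) = 2*M*√(7 + M) (q(M) = √(3 + M - 1*(-4))*(M + M) = √(3 + M + 4)*(2*M) = √(7 + M)*(2*M) = 2*M*√(7 + M))
(34 + q(-10))² = (34 + 2*(-10)*√(7 - 10))² = (34 + 2*(-10)*√(-3))² = (34 + 2*(-10)*(I*√3))² = (34 - 20*I*√3)²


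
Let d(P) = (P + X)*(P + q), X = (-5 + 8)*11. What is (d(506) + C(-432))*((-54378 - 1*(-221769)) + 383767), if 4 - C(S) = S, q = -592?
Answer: -25308073044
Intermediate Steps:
X = 33 (X = 3*11 = 33)
C(S) = 4 - S
d(P) = (-592 + P)*(33 + P) (d(P) = (P + 33)*(P - 592) = (33 + P)*(-592 + P) = (-592 + P)*(33 + P))
(d(506) + C(-432))*((-54378 - 1*(-221769)) + 383767) = ((-19536 + 506² - 559*506) + (4 - 1*(-432)))*((-54378 - 1*(-221769)) + 383767) = ((-19536 + 256036 - 282854) + (4 + 432))*((-54378 + 221769) + 383767) = (-46354 + 436)*(167391 + 383767) = -45918*551158 = -25308073044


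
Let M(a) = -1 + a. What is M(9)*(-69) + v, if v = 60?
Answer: -492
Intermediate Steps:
M(9)*(-69) + v = (-1 + 9)*(-69) + 60 = 8*(-69) + 60 = -552 + 60 = -492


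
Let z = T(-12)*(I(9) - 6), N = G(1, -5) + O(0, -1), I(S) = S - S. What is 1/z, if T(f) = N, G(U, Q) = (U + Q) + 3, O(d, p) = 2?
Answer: -⅙ ≈ -0.16667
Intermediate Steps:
G(U, Q) = 3 + Q + U (G(U, Q) = (Q + U) + 3 = 3 + Q + U)
I(S) = 0
N = 1 (N = (3 - 5 + 1) + 2 = -1 + 2 = 1)
T(f) = 1
z = -6 (z = 1*(0 - 6) = 1*(-6) = -6)
1/z = 1/(-6) = -⅙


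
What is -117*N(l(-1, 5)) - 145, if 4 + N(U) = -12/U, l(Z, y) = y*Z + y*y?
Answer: 1966/5 ≈ 393.20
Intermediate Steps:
l(Z, y) = y**2 + Z*y (l(Z, y) = Z*y + y**2 = y**2 + Z*y)
N(U) = -4 - 12/U
-117*N(l(-1, 5)) - 145 = -117*(-4 - 12*1/(5*(-1 + 5))) - 145 = -117*(-4 - 12/(5*4)) - 145 = -117*(-4 - 12/20) - 145 = -117*(-4 - 12*1/20) - 145 = -117*(-4 - 3/5) - 145 = -117*(-23/5) - 145 = 2691/5 - 145 = 1966/5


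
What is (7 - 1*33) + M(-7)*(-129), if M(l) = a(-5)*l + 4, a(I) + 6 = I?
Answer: -10475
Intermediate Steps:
a(I) = -6 + I
M(l) = 4 - 11*l (M(l) = (-6 - 5)*l + 4 = -11*l + 4 = 4 - 11*l)
(7 - 1*33) + M(-7)*(-129) = (7 - 1*33) + (4 - 11*(-7))*(-129) = (7 - 33) + (4 + 77)*(-129) = -26 + 81*(-129) = -26 - 10449 = -10475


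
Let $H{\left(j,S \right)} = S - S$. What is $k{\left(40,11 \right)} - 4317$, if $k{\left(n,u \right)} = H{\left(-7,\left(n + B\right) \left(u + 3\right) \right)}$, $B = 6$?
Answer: $-4317$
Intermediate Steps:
$H{\left(j,S \right)} = 0$
$k{\left(n,u \right)} = 0$
$k{\left(40,11 \right)} - 4317 = 0 - 4317 = -4317$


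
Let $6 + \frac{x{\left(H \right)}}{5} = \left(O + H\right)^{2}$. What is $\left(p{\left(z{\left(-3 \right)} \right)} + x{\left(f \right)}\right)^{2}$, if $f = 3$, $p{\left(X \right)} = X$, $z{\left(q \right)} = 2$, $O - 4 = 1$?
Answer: $85264$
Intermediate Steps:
$O = 5$ ($O = 4 + 1 = 5$)
$x{\left(H \right)} = -30 + 5 \left(5 + H\right)^{2}$
$\left(p{\left(z{\left(-3 \right)} \right)} + x{\left(f \right)}\right)^{2} = \left(2 - \left(30 - 5 \left(5 + 3\right)^{2}\right)\right)^{2} = \left(2 - \left(30 - 5 \cdot 8^{2}\right)\right)^{2} = \left(2 + \left(-30 + 5 \cdot 64\right)\right)^{2} = \left(2 + \left(-30 + 320\right)\right)^{2} = \left(2 + 290\right)^{2} = 292^{2} = 85264$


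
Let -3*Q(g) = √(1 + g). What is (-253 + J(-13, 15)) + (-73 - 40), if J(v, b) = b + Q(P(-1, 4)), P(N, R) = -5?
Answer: -351 - 2*I/3 ≈ -351.0 - 0.66667*I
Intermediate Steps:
Q(g) = -√(1 + g)/3
J(v, b) = b - 2*I/3 (J(v, b) = b - √(1 - 5)/3 = b - 2*I/3)
(-253 + J(-13, 15)) + (-73 - 40) = (-253 + (15 - 2*I/3)) + (-73 - 40) = (-238 - 2*I/3) - 113 = -351 - 2*I/3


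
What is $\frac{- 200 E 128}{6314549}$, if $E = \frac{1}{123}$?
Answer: $- \frac{25600}{776689527} \approx -3.296 \cdot 10^{-5}$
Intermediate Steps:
$E = \frac{1}{123} \approx 0.0081301$
$\frac{- 200 E 128}{6314549} = \frac{\left(-200\right) \frac{1}{123} \cdot 128}{6314549} = \left(- \frac{200}{123}\right) 128 \cdot \frac{1}{6314549} = \left(- \frac{25600}{123}\right) \frac{1}{6314549} = - \frac{25600}{776689527}$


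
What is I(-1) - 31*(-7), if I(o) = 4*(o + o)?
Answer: 209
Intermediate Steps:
I(o) = 8*o (I(o) = 4*(2*o) = 8*o)
I(-1) - 31*(-7) = 8*(-1) - 31*(-7) = -8 + 217 = 209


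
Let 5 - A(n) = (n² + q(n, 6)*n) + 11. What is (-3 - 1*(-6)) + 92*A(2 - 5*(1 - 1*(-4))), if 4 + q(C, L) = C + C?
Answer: -155017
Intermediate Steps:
q(C, L) = -4 + 2*C (q(C, L) = -4 + (C + C) = -4 + 2*C)
A(n) = -6 - n² - n*(-4 + 2*n) (A(n) = 5 - ((n² + (-4 + 2*n)*n) + 11) = 5 - ((n² + n*(-4 + 2*n)) + 11) = 5 - (11 + n² + n*(-4 + 2*n)) = 5 + (-11 - n² - n*(-4 + 2*n)) = -6 - n² - n*(-4 + 2*n))
(-3 - 1*(-6)) + 92*A(2 - 5*(1 - 1*(-4))) = (-3 - 1*(-6)) + 92*(-6 - 3*(2 - 5*(1 - 1*(-4)))² + 4*(2 - 5*(1 - 1*(-4)))) = (-3 + 6) + 92*(-6 - 3*(2 - 5*(1 + 4))² + 4*(2 - 5*(1 + 4))) = 3 + 92*(-6 - 3*(2 - 5*5)² + 4*(2 - 5*5)) = 3 + 92*(-6 - 3*(2 - 25)² + 4*(2 - 25)) = 3 + 92*(-6 - 3*(-23)² + 4*(-23)) = 3 + 92*(-6 - 3*529 - 92) = 3 + 92*(-6 - 1587 - 92) = 3 + 92*(-1685) = 3 - 155020 = -155017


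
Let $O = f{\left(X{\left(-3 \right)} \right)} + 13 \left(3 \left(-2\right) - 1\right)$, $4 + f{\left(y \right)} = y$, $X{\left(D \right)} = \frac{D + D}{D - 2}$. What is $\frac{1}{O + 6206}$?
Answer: $\frac{5}{30561} \approx 0.00016361$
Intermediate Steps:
$X{\left(D \right)} = \frac{2 D}{-2 + D}$
$f{\left(y \right)} = -4 + y$
$O = - \frac{469}{5}$ ($O = \left(-4 + 2 \left(-3\right) \frac{1}{-2 - 3}\right) + 13 \left(3 \left(-2\right) - 1\right) = \left(-4 + 2 \left(-3\right) \frac{1}{-5}\right) + 13 \left(-6 - 1\right) = \left(-4 + 2 \left(-3\right) \left(- \frac{1}{5}\right)\right) + 13 \left(-7\right) = \left(-4 + \frac{6}{5}\right) - 91 = - \frac{14}{5} - 91 = - \frac{469}{5} \approx -93.8$)
$\frac{1}{O + 6206} = \frac{1}{- \frac{469}{5} + 6206} = \frac{1}{\frac{30561}{5}} = \frac{5}{30561}$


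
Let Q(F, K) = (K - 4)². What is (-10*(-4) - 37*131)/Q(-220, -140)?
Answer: -4807/20736 ≈ -0.23182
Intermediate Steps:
Q(F, K) = (-4 + K)²
(-10*(-4) - 37*131)/Q(-220, -140) = (-10*(-4) - 37*131)/((-4 - 140)²) = (40 - 4847)/((-144)²) = -4807/20736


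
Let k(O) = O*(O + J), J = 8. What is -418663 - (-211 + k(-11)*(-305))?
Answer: -408387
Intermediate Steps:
k(O) = O*(8 + O) (k(O) = O*(O + 8) = O*(8 + O))
-418663 - (-211 + k(-11)*(-305)) = -418663 - (-211 - 11*(8 - 11)*(-305)) = -418663 - (-211 - 11*(-3)*(-305)) = -418663 - (-211 + 33*(-305)) = -418663 - (-211 - 10065) = -418663 - 1*(-10276) = -418663 + 10276 = -408387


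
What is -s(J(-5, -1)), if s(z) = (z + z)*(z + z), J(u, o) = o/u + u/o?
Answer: -2704/25 ≈ -108.16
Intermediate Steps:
s(z) = 4*z² (s(z) = (2*z)*(2*z) = 4*z²)
-s(J(-5, -1)) = -4*(-1/(-5) - 5/(-1))² = -4*(-1*(-⅕) - 5*(-1))² = -4*(⅕ + 5)² = -4*(26/5)² = -4*676/25 = -1*2704/25 = -2704/25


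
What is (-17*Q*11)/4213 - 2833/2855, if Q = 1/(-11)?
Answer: -11886894/12028115 ≈ -0.98826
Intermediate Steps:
Q = -1/11 ≈ -0.090909
(-17*Q*11)/4213 - 2833/2855 = (-17*(-1/11)*11)/4213 - 2833/2855 = ((17/11)*11)*(1/4213) - 2833*1/2855 = 17*(1/4213) - 2833/2855 = 17/4213 - 2833/2855 = -11886894/12028115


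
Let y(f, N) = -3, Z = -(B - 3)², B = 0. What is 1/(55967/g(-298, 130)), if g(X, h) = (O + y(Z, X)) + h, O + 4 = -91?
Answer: 32/55967 ≈ 0.00057177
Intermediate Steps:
O = -95 (O = -4 - 91 = -95)
Z = -9 (Z = -(0 - 3)² = -1*(-3)² = -1*9 = -9)
g(X, h) = -98 + h (g(X, h) = (-95 - 3) + h = -98 + h)
1/(55967/g(-298, 130)) = 1/(55967/(-98 + 130)) = 1/(55967/32) = 32/55967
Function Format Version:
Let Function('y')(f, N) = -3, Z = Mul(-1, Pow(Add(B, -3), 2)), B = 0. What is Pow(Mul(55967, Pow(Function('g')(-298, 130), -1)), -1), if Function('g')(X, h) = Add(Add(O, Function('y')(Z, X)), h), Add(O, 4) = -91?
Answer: Rational(32, 55967) ≈ 0.00057177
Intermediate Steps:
O = -95 (O = Add(-4, -91) = -95)
Z = -9 (Z = Mul(-1, Pow(Add(0, -3), 2)) = Mul(-1, Pow(-3, 2)) = Mul(-1, 9) = -9)
Function('g')(X, h) = Add(-98, h) (Function('g')(X, h) = Add(Add(-95, -3), h) = Add(-98, h))
Pow(Mul(55967, Pow(Function('g')(-298, 130), -1)), -1) = Pow(Mul(55967, Pow(Add(-98, 130), -1)), -1) = Pow(Mul(55967, Pow(32, -1)), -1) = Pow(Mul(55967, Rational(1, 32)), -1) = Pow(Rational(55967, 32), -1) = Rational(32, 55967)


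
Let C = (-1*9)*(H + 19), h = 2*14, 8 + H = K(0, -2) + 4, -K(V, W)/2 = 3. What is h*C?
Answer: -2268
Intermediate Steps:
K(V, W) = -6 (K(V, W) = -2*3 = -6)
H = -10 (H = -8 + (-6 + 4) = -8 - 2 = -10)
h = 28
C = -81 (C = (-1*9)*(-10 + 19) = -9*9 = -81)
h*C = 28*(-81) = -2268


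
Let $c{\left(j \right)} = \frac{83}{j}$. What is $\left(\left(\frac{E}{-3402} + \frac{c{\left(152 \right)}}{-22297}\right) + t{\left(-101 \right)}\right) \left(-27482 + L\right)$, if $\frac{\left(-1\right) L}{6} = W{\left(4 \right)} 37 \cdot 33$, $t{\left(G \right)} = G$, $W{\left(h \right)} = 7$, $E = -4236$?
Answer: $\frac{539233592836985}{68630166} \approx 7.8571 \cdot 10^{6}$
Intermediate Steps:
$L = -51282$ ($L = - 6 \cdot 7 \cdot 37 \cdot 33 = - 6 \cdot 259 \cdot 33 = \left(-6\right) 8547 = -51282$)
$\left(\left(\frac{E}{-3402} + \frac{c{\left(152 \right)}}{-22297}\right) + t{\left(-101 \right)}\right) \left(-27482 + L\right) = \left(\left(- \frac{4236}{-3402} + \frac{83 \cdot \frac{1}{152}}{-22297}\right) - 101\right) \left(-27482 - 51282\right) = \left(\left(\left(-4236\right) \left(- \frac{1}{3402}\right) + 83 \cdot \frac{1}{152} \left(- \frac{1}{22297}\right)\right) - 101\right) \left(-78764\right) = \left(\left(\frac{706}{567} + \frac{83}{152} \left(- \frac{1}{22297}\right)\right) - 101\right) \left(-78764\right) = \left(\left(\frac{706}{567} - \frac{83}{3389144}\right) - 101\right) \left(-78764\right) = \left(\frac{2392688603}{1921644648} - 101\right) \left(-78764\right) = \left(- \frac{191693420845}{1921644648}\right) \left(-78764\right) = \frac{539233592836985}{68630166}$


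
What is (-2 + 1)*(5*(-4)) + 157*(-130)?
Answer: -20390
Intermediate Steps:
(-2 + 1)*(5*(-4)) + 157*(-130) = -1*(-20) - 20410 = 20 - 20410 = -20390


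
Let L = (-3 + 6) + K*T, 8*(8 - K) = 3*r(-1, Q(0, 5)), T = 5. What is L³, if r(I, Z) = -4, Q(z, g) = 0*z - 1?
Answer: 1030301/8 ≈ 1.2879e+5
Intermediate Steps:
Q(z, g) = -1 (Q(z, g) = 0 - 1 = -1)
K = 19/2 (K = 8 - 3*(-4)/8 = 8 - ⅛*(-12) = 8 + 3/2 = 19/2 ≈ 9.5000)
L = 101/2 (L = (-3 + 6) + (19/2)*5 = 3 + 95/2 = 101/2 ≈ 50.500)
L³ = (101/2)³ = 1030301/8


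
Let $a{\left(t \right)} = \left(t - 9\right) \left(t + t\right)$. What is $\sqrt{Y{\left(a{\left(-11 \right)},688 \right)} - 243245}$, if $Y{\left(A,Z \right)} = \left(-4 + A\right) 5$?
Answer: $3 i \sqrt{26785} \approx 490.98 i$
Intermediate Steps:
$a{\left(t \right)} = 2 t \left(-9 + t\right)$ ($a{\left(t \right)} = \left(-9 + t\right) 2 t = 2 t \left(-9 + t\right)$)
$Y{\left(A,Z \right)} = -20 + 5 A$
$\sqrt{Y{\left(a{\left(-11 \right)},688 \right)} - 243245} = \sqrt{\left(-20 + 5 \cdot 2 \left(-11\right) \left(-9 - 11\right)\right) - 243245} = \sqrt{\left(-20 + 5 \cdot 2 \left(-11\right) \left(-20\right)\right) - 243245} = \sqrt{\left(-20 + 5 \cdot 440\right) - 243245} = \sqrt{\left(-20 + 2200\right) - 243245} = \sqrt{2180 - 243245} = \sqrt{-241065} = 3 i \sqrt{26785}$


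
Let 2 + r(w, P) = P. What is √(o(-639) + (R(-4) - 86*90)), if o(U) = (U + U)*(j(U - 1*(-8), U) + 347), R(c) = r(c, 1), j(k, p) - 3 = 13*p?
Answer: √10161305 ≈ 3187.7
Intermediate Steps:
r(w, P) = -2 + P
j(k, p) = 3 + 13*p
R(c) = -1 (R(c) = -2 + 1 = -1)
o(U) = 2*U*(350 + 13*U) (o(U) = (U + U)*((3 + 13*U) + 347) = (2*U)*(350 + 13*U) = 2*U*(350 + 13*U))
√(o(-639) + (R(-4) - 86*90)) = √(2*(-639)*(350 + 13*(-639)) + (-1 - 86*90)) = √(2*(-639)*(350 - 8307) + (-1 - 7740)) = √(2*(-639)*(-7957) - 7741) = √(10169046 - 7741) = √10161305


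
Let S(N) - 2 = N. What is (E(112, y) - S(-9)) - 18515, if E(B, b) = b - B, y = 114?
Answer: -18506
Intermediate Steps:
S(N) = 2 + N
(E(112, y) - S(-9)) - 18515 = ((114 - 1*112) - (2 - 9)) - 18515 = ((114 - 112) - 1*(-7)) - 18515 = (2 + 7) - 18515 = 9 - 18515 = -18506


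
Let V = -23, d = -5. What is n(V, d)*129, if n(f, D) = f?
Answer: -2967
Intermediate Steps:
n(V, d)*129 = -23*129 = -2967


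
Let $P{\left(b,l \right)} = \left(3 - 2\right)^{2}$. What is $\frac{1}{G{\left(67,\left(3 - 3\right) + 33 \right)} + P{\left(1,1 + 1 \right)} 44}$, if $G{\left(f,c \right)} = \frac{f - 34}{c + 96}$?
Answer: $\frac{43}{1903} \approx 0.022596$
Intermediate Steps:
$P{\left(b,l \right)} = 1$ ($P{\left(b,l \right)} = 1^{2} = 1$)
$G{\left(f,c \right)} = \frac{-34 + f}{96 + c}$
$\frac{1}{G{\left(67,\left(3 - 3\right) + 33 \right)} + P{\left(1,1 + 1 \right)} 44} = \frac{1}{\frac{-34 + 67}{96 + \left(\left(3 - 3\right) + 33\right)} + 1 \cdot 44} = \frac{1}{\frac{1}{96 + \left(0 + 33\right)} 33 + 44} = \frac{1}{\frac{1}{96 + 33} \cdot 33 + 44} = \frac{1}{\frac{1}{129} \cdot 33 + 44} = \frac{1}{\frac{11}{43} + 44} = \frac{1}{\frac{1903}{43}} = \frac{43}{1903}$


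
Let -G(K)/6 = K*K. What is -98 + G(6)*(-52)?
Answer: 11134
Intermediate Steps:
G(K) = -6*K**2 (G(K) = -6*K*K = -6*K**2)
-98 + G(6)*(-52) = -98 - 6*6**2*(-52) = -98 - 6*36*(-52) = -98 - 216*(-52) = -98 + 11232 = 11134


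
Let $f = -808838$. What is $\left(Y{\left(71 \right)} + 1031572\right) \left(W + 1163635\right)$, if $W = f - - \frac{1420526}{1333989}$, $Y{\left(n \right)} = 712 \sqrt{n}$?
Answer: $\frac{488239639668943148}{1333989} + \frac{336987261620408 \sqrt{71}}{1333989} \approx 3.6813 \cdot 10^{11}$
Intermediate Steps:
$W = - \frac{1078979574256}{1333989}$ ($W = -808838 - - \frac{1420526}{1333989} = -808838 + \frac{1420526}{1333989} = - \frac{1078979574256}{1333989} \approx -8.0884 \cdot 10^{5}$)
$\left(Y{\left(71 \right)} + 1031572\right) \left(W + 1163635\right) = \left(712 \sqrt{71} + 1031572\right) \left(- \frac{1078979574256}{1333989} + 1163635\right) = \left(1031572 + 712 \sqrt{71}\right) \frac{473296715759}{1333989} = \frac{488239639668943148}{1333989} + \frac{336987261620408 \sqrt{71}}{1333989}$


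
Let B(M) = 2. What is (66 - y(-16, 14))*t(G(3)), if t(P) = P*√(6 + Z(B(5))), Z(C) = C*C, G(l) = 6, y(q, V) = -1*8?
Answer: 444*√10 ≈ 1404.1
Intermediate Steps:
y(q, V) = -8
Z(C) = C²
t(P) = P*√10 (t(P) = P*√(6 + 2²) = P*√(6 + 4) = P*√10)
(66 - y(-16, 14))*t(G(3)) = (66 - 1*(-8))*(6*√10) = (66 + 8)*(6*√10) = 74*(6*√10) = 444*√10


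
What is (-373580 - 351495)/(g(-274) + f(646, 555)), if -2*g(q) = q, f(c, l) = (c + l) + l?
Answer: -725075/1893 ≈ -383.03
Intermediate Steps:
f(c, l) = c + 2*l
g(q) = -q/2
(-373580 - 351495)/(g(-274) + f(646, 555)) = (-373580 - 351495)/(-½*(-274) + (646 + 2*555)) = -725075/(137 + (646 + 1110)) = -725075/(137 + 1756) = -725075/1893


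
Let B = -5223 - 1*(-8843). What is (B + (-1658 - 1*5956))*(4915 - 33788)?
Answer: 115318762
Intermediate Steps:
B = 3620 (B = -5223 + 8843 = 3620)
(B + (-1658 - 1*5956))*(4915 - 33788) = (3620 + (-1658 - 1*5956))*(4915 - 33788) = (3620 + (-1658 - 5956))*(-28873) = (3620 - 7614)*(-28873) = -3994*(-28873) = 115318762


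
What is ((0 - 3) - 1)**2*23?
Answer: 368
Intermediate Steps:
((0 - 3) - 1)**2*23 = (-3 - 1)**2*23 = (-4)**2*23 = 16*23 = 368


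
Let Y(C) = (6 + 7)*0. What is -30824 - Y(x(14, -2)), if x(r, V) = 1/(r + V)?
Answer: -30824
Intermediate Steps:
x(r, V) = 1/(V + r)
Y(C) = 0 (Y(C) = 13*0 = 0)
-30824 - Y(x(14, -2)) = -30824 - 1*0 = -30824 + 0 = -30824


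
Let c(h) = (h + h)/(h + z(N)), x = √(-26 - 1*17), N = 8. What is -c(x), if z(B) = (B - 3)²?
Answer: -2*√43/(√43 - 25*I) ≈ -0.12874 - 0.49083*I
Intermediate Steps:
z(B) = (-3 + B)²
x = I*√43 (x = √(-26 - 17) = √(-43) = I*√43 ≈ 6.5574*I)
c(h) = 2*h/(25 + h) (c(h) = (h + h)/(h + (-3 + 8)²) = (2*h)/(h + 5²) = (2*h)/(h + 25) = (2*h)/(25 + h) = 2*h/(25 + h))
-c(x) = -2*I*√43/(25 + I*√43)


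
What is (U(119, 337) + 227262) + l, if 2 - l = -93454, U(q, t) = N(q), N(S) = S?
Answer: 320837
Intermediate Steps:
U(q, t) = q
l = 93456 (l = 2 - 1*(-93454) = 2 + 93454 = 93456)
(U(119, 337) + 227262) + l = (119 + 227262) + 93456 = 227381 + 93456 = 320837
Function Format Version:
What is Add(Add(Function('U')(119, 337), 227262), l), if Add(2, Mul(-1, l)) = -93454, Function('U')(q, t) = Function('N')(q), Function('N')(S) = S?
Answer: 320837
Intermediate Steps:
Function('U')(q, t) = q
l = 93456 (l = Add(2, Mul(-1, -93454)) = Add(2, 93454) = 93456)
Add(Add(Function('U')(119, 337), 227262), l) = Add(Add(119, 227262), 93456) = Add(227381, 93456) = 320837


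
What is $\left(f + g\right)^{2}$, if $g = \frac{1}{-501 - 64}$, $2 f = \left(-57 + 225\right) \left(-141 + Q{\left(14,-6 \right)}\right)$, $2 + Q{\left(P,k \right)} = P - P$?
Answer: $\frac{46060396341961}{319225} \approx 1.4429 \cdot 10^{8}$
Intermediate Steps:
$Q{\left(P,k \right)} = -2$ ($Q{\left(P,k \right)} = -2 + \left(P - P\right) = -2 + 0 = -2$)
$f = -12012$ ($f = \frac{\left(-57 + 225\right) \left(-141 - 2\right)}{2} = \frac{168 \left(-143\right)}{2} = \frac{1}{2} \left(-24024\right) = -12012$)
$g = - \frac{1}{565}$ ($g = \frac{1}{-565} = - \frac{1}{565} \approx -0.0017699$)
$\left(f + g\right)^{2} = \left(-12012 - \frac{1}{565}\right)^{2} = \left(- \frac{6786781}{565}\right)^{2} = \frac{46060396341961}{319225}$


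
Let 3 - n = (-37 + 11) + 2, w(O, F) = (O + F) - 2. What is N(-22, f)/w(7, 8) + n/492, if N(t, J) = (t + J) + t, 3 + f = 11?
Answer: -5787/2132 ≈ -2.7144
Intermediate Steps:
f = 8 (f = -3 + 11 = 8)
w(O, F) = -2 + F + O (w(O, F) = (F + O) - 2 = -2 + F + O)
n = 27 (n = 3 - ((-37 + 11) + 2) = 3 - (-26 + 2) = 3 - 1*(-24) = 3 + 24 = 27)
N(t, J) = J + 2*t (N(t, J) = (J + t) + t = J + 2*t)
N(-22, f)/w(7, 8) + n/492 = (8 + 2*(-22))/(-2 + 8 + 7) + 27/492 = (8 - 44)/13 + 27*(1/492) = -36*1/13 + 9/164 = -36/13 + 9/164 = -5787/2132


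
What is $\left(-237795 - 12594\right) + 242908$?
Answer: $-7481$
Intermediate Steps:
$\left(-237795 - 12594\right) + 242908 = -250389 + 242908 = -7481$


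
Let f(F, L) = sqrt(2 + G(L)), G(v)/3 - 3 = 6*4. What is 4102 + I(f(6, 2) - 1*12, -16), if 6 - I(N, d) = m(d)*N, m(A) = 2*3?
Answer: 4180 - 6*sqrt(83) ≈ 4125.3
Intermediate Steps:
m(A) = 6
G(v) = 81 (G(v) = 9 + 3*(6*4) = 9 + 3*24 = 9 + 72 = 81)
f(F, L) = sqrt(83) (f(F, L) = sqrt(2 + 81) = sqrt(83))
I(N, d) = 6 - 6*N
4102 + I(f(6, 2) - 1*12, -16) = 4102 + (6 - 6*(sqrt(83) - 1*12)) = 4102 + (6 - 6*(sqrt(83) - 12)) = 4102 + (6 - 6*(-12 + sqrt(83))) = 4102 + (6 + (72 - 6*sqrt(83))) = 4102 + (78 - 6*sqrt(83)) = 4180 - 6*sqrt(83)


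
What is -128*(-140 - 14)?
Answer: 19712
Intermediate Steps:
-128*(-140 - 14) = -128*(-154) = 19712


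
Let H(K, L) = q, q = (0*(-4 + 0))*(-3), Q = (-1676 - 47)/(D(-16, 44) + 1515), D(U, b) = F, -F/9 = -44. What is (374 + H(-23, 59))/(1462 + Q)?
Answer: 714714/2792159 ≈ 0.25597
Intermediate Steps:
F = 396 (F = -9*(-44) = 396)
D(U, b) = 396
Q = -1723/1911 (Q = (-1676 - 47)/(396 + 1515) = -1723/1911 ≈ -0.90162)
q = 0 (q = (0*(-4))*(-3) = 0*(-3) = 0)
H(K, L) = 0
(374 + H(-23, 59))/(1462 + Q) = (374 + 0)/(1462 - 1723/1911) = 374/(2792159/1911) = 374*(1911/2792159) = 714714/2792159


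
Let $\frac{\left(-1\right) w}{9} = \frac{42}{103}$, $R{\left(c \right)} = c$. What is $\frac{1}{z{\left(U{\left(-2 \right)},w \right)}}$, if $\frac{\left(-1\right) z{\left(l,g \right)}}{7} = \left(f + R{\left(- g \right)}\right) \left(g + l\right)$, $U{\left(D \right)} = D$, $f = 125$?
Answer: $\frac{10609}{54178264} \approx 0.00019582$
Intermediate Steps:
$w = - \frac{378}{103}$ ($w = - 9 \cdot \frac{42}{103} = - 9 \cdot 42 \cdot \frac{1}{103} = \left(-9\right) \frac{42}{103} = - \frac{378}{103} \approx -3.6699$)
$z{\left(l,g \right)} = - 7 \left(125 - g\right) \left(g + l\right)$
$\frac{1}{z{\left(U{\left(-2 \right)},w \right)}} = \frac{1}{\left(-875\right) \left(- \frac{378}{103}\right) - -1750 + 7 \left(- \frac{378}{103}\right)^{2} + 7 \left(- \frac{378}{103}\right) \left(-2\right)} = \frac{1}{\frac{330750}{103} + 1750 + 7 \cdot \frac{142884}{10609} + \frac{5292}{103}} = \frac{1}{\frac{330750}{103} + 1750 + \frac{1000188}{10609} + \frac{5292}{103}} = \frac{1}{\frac{54178264}{10609}} = \frac{10609}{54178264}$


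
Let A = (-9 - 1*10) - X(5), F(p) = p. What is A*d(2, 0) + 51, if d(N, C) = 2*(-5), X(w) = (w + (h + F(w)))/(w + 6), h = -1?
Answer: 2741/11 ≈ 249.18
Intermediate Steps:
X(w) = (-1 + 2*w)/(6 + w) (X(w) = (w + (-1 + w))/(w + 6) = (-1 + 2*w)/(6 + w))
d(N, C) = -10
A = -218/11 (A = (-9 - 1*10) - (-1 + 2*5)/(6 + 5) = (-9 - 10) - (-1 + 10)/11 = -19 - 9/11 = -218/11 ≈ -19.818)
A*d(2, 0) + 51 = -218/11*(-10) + 51 = 2180/11 + 51 = 2741/11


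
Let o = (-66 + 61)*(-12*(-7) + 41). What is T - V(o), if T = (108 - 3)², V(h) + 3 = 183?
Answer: 10845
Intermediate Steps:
o = -625 (o = -5*(84 + 41) = -5*125 = -625)
V(h) = 180 (V(h) = -3 + 183 = 180)
T = 11025 (T = 105² = 11025)
T - V(o) = 11025 - 1*180 = 11025 - 180 = 10845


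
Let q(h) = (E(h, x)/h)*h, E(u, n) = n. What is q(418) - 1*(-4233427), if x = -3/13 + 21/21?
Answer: 55034561/13 ≈ 4.2334e+6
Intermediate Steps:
x = 10/13 (x = -3*1/13 + 21*(1/21) = -3/13 + 1 = 10/13 ≈ 0.76923)
q(h) = 10/13 (q(h) = (10/(13*h))*h = 10/13)
q(418) - 1*(-4233427) = 10/13 - 1*(-4233427) = 10/13 + 4233427 = 55034561/13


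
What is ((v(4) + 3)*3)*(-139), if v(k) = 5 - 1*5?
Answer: -1251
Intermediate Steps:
v(k) = 0 (v(k) = 5 - 5 = 0)
((v(4) + 3)*3)*(-139) = ((0 + 3)*3)*(-139) = (3*3)*(-139) = 9*(-139) = -1251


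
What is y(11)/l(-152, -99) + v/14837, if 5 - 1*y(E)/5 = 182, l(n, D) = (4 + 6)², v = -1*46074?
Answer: -3547629/296740 ≈ -11.955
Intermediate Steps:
v = -46074
l(n, D) = 100 (l(n, D) = 10² = 100)
y(E) = -885 (y(E) = 25 - 5*182 = 25 - 910 = -885)
y(11)/l(-152, -99) + v/14837 = -885/100 - 46074/14837 = -885*1/100 - 46074*1/14837 = -177/20 - 46074/14837 = -3547629/296740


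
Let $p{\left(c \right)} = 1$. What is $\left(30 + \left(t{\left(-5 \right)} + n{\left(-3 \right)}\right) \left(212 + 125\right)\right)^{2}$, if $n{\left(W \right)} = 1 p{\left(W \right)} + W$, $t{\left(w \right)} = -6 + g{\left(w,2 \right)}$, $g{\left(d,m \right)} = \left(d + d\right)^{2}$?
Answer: $963109156$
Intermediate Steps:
$g{\left(d,m \right)} = 4 d^{2}$ ($g{\left(d,m \right)} = \left(2 d\right)^{2} = 4 d^{2}$)
$t{\left(w \right)} = -6 + 4 w^{2}$
$n{\left(W \right)} = 1 + W$ ($n{\left(W \right)} = 1 \cdot 1 + W = 1 + W$)
$\left(30 + \left(t{\left(-5 \right)} + n{\left(-3 \right)}\right) \left(212 + 125\right)\right)^{2} = \left(30 + \left(\left(-6 + 4 \left(-5\right)^{2}\right) + \left(1 - 3\right)\right) \left(212 + 125\right)\right)^{2} = \left(30 + \left(\left(-6 + 4 \cdot 25\right) - 2\right) 337\right)^{2} = \left(30 + \left(\left(-6 + 100\right) - 2\right) 337\right)^{2} = \left(30 + \left(94 - 2\right) 337\right)^{2} = \left(30 + 92 \cdot 337\right)^{2} = \left(30 + 31004\right)^{2} = 31034^{2} = 963109156$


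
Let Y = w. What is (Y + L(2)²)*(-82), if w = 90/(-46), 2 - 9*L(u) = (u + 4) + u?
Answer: 25666/207 ≈ 123.99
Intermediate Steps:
L(u) = -2/9 - 2*u/9 (L(u) = 2/9 - ((u + 4) + u)/9 = 2/9 - ((4 + u) + u)/9 = 2/9 - (4 + 2*u)/9 = 2/9 + (-4/9 - 2*u/9) = -2/9 - 2*u/9)
w = -45/23 (w = 90*(-1/46) = -45/23 ≈ -1.9565)
Y = -45/23 ≈ -1.9565
(Y + L(2)²)*(-82) = (-45/23 + (-2/9 - 2/9*2)²)*(-82) = (-45/23 + (-2/9 - 4/9)²)*(-82) = (-45/23 + (-⅔)²)*(-82) = (-45/23 + 4/9)*(-82) = -313/207*(-82) = 25666/207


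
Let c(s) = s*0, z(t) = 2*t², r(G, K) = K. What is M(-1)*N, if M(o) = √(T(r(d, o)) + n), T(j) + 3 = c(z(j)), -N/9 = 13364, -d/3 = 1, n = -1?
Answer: -240552*I ≈ -2.4055e+5*I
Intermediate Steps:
d = -3 (d = -3*1 = -3)
N = -120276 (N = -9*13364 = -120276)
c(s) = 0
T(j) = -3 (T(j) = -3 + 0 = -3)
M(o) = 2*I (M(o) = √(-3 - 1) = √(-4) = 2*I)
M(-1)*N = (2*I)*(-120276) = -240552*I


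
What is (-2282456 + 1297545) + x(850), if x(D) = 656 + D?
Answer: -983405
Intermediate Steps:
(-2282456 + 1297545) + x(850) = (-2282456 + 1297545) + (656 + 850) = -984911 + 1506 = -983405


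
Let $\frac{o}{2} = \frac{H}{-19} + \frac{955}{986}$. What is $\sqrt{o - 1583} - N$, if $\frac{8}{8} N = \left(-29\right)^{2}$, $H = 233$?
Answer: $-841 + \frac{i \sqrt{140875502318}}{9367} \approx -841.0 + 40.07 i$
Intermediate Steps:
$N = 841$ ($N = \left(-29\right)^{2} = 841$)
$o = - \frac{211593}{9367}$ ($o = 2 \left(\frac{233}{-19} + \frac{955}{986}\right) = 2 \left(233 \left(- \frac{1}{19}\right) + 955 \cdot \frac{1}{986}\right) = 2 \left(- \frac{233}{19} + \frac{955}{986}\right) = 2 \left(- \frac{211593}{18734}\right) = - \frac{211593}{9367} \approx -22.589$)
$\sqrt{o - 1583} - N = \sqrt{- \frac{211593}{9367} - 1583} - 841 = \sqrt{- \frac{15039554}{9367}} - 841 = \frac{i \sqrt{140875502318}}{9367} - 841 = -841 + \frac{i \sqrt{140875502318}}{9367}$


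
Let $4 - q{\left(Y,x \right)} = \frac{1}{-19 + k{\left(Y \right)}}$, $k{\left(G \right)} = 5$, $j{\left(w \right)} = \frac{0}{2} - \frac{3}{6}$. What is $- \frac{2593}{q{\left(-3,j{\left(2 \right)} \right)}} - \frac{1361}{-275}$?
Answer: $- \frac{9905473}{15675} \approx -631.93$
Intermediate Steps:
$j{\left(w \right)} = - \frac{1}{2}$ ($j{\left(w \right)} = 0 \cdot \frac{1}{2} - \frac{1}{2} = 0 - \frac{1}{2} = - \frac{1}{2}$)
$q{\left(Y,x \right)} = \frac{57}{14}$ ($q{\left(Y,x \right)} = 4 - \frac{1}{-19 + 5} = 4 - \frac{1}{-14} = 4 - - \frac{1}{14} = 4 + \frac{1}{14} = \frac{57}{14}$)
$- \frac{2593}{q{\left(-3,j{\left(2 \right)} \right)}} - \frac{1361}{-275} = - \frac{2593}{\frac{57}{14}} - \frac{1361}{-275} = \left(-2593\right) \frac{14}{57} - - \frac{1361}{275} = - \frac{36302}{57} + \frac{1361}{275} = - \frac{9905473}{15675}$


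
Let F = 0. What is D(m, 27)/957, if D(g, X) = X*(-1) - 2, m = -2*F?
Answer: -1/33 ≈ -0.030303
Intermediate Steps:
m = 0 (m = -2*0 = 0)
D(g, X) = -2 - X (D(g, X) = -X - 2 = -2 - X)
D(m, 27)/957 = (-2 - 1*27)/957 = (-2 - 27)*(1/957) = -29*1/957 = -1/33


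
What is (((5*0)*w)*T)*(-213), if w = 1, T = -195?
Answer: 0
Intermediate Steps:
(((5*0)*w)*T)*(-213) = (((5*0)*1)*(-195))*(-213) = ((0*1)*(-195))*(-213) = (0*(-195))*(-213) = 0*(-213) = 0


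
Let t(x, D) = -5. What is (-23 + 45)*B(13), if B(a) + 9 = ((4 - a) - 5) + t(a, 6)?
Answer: -616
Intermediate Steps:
B(a) = -15 - a (B(a) = -9 + (((4 - a) - 5) - 5) = -9 + ((-1 - a) - 5) = -9 + (-6 - a) = -15 - a)
(-23 + 45)*B(13) = (-23 + 45)*(-15 - 1*13) = 22*(-15 - 13) = 22*(-28) = -616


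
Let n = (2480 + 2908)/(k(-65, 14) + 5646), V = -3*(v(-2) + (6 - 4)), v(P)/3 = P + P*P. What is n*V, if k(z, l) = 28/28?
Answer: -129312/5647 ≈ -22.899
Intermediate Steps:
v(P) = 3*P + 3*P² (v(P) = 3*(P + P*P) = 3*(P + P²) = 3*P + 3*P²)
k(z, l) = 1 (k(z, l) = 28*(1/28) = 1)
V = -24 (V = -3*(3*(-2)*(1 - 2) + (6 - 4)) = -3*(3*(-2)*(-1) + 2) = -3*(6 + 2) = -3*8 = -24)
n = 5388/5647 (n = (2480 + 2908)/(1 + 5646) = 5388/5647 ≈ 0.95413)
n*V = (5388/5647)*(-24) = -129312/5647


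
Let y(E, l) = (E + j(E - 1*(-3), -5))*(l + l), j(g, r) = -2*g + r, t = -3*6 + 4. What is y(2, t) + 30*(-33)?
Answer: -626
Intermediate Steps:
t = -14 (t = -18 + 4 = -14)
j(g, r) = r - 2*g
y(E, l) = 2*l*(-11 - E) (y(E, l) = (E + (-5 - 2*(E - 1*(-3))))*(l + l) = (E + (-5 - 2*(E + 3)))*(2*l) = (E + (-5 - 2*(3 + E)))*(2*l) = (E + (-5 + (-6 - 2*E)))*(2*l) = (E + (-11 - 2*E))*(2*l) = (-11 - E)*(2*l) = 2*l*(-11 - E))
y(2, t) + 30*(-33) = -2*(-14)*(11 + 2) + 30*(-33) = -2*(-14)*13 - 990 = 364 - 990 = -626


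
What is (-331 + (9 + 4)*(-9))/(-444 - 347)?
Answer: 64/113 ≈ 0.56637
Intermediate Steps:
(-331 + (9 + 4)*(-9))/(-444 - 347) = (-331 + 13*(-9))/(-791) = (-331 - 117)*(-1/791) = -448*(-1/791) = 64/113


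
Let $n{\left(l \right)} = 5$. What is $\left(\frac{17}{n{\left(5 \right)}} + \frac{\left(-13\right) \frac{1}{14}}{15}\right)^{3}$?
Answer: $\frac{344472101}{9261000} \approx 37.196$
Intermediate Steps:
$\left(\frac{17}{n{\left(5 \right)}} + \frac{\left(-13\right) \frac{1}{14}}{15}\right)^{3} = \left(\frac{17}{5} + \frac{\left(-13\right) \frac{1}{14}}{15}\right)^{3} = \left(17 \cdot \frac{1}{5} + \left(-13\right) \frac{1}{14} \cdot \frac{1}{15}\right)^{3} = \left(\frac{17}{5} - \frac{13}{210}\right)^{3} = \left(\frac{701}{210}\right)^{3} = \frac{344472101}{9261000}$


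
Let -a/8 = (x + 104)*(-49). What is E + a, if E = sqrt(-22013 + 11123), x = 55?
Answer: 62328 + 33*I*sqrt(10) ≈ 62328.0 + 104.36*I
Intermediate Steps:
E = 33*I*sqrt(10) (E = sqrt(-10890) = 33*I*sqrt(10) ≈ 104.36*I)
a = 62328 (a = -8*(55 + 104)*(-49) = -1272*(-49) = -8*(-7791) = 62328)
E + a = 33*I*sqrt(10) + 62328 = 62328 + 33*I*sqrt(10)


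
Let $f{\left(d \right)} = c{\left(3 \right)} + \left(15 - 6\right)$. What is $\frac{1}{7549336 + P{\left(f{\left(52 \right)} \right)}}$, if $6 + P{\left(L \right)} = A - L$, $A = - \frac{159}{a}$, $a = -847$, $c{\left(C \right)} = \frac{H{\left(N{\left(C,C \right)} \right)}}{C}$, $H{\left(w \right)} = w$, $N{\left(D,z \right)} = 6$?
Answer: $\frac{847}{6394273352} \approx 1.3246 \cdot 10^{-7}$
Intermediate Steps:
$c{\left(C \right)} = \frac{6}{C}$
$f{\left(d \right)} = 11$ ($f{\left(d \right)} = \frac{6}{3} + \left(15 - 6\right) = 6 \cdot \frac{1}{3} + \left(15 - 6\right) = 2 + 9 = 11$)
$A = \frac{159}{847}$ ($A = - \frac{159}{-847} = \left(-159\right) \left(- \frac{1}{847}\right) = \frac{159}{847} \approx 0.18772$)
$P{\left(L \right)} = - \frac{4923}{847} - L$ ($P{\left(L \right)} = -6 - \left(- \frac{159}{847} + L\right) = - \frac{4923}{847} - L$)
$\frac{1}{7549336 + P{\left(f{\left(52 \right)} \right)}} = \frac{1}{7549336 - \frac{14240}{847}} = \frac{1}{\frac{6394273352}{847}} = \frac{847}{6394273352}$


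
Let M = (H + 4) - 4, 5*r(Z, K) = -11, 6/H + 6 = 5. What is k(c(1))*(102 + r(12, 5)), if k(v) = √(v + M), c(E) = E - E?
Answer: 499*I*√6/5 ≈ 244.46*I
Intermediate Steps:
H = -6 (H = 6/(-6 + 5) = 6/(-1) = 6*(-1) = -6)
r(Z, K) = -11/5 (r(Z, K) = (⅕)*(-11) = -11/5)
c(E) = 0
M = -6 (M = (-6 + 4) - 4 = -2 - 4 = -6)
k(v) = √(-6 + v) (k(v) = √(v - 6) = √(-6 + v))
k(c(1))*(102 + r(12, 5)) = √(-6 + 0)*(102 - 11/5) = √(-6)*(499/5) = (I*√6)*(499/5) = 499*I*√6/5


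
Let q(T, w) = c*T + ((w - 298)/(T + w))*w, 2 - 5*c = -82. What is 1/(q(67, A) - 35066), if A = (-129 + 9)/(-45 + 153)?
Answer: -26685/905564974 ≈ -2.9468e-5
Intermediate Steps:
c = 84/5 (c = ⅖ - ⅕*(-82) = ⅖ + 82/5 = 84/5 ≈ 16.800)
A = -10/9 (A = -120/108 = -120*1/108 = -10/9 ≈ -1.1111)
q(T, w) = 84*T/5 + w*(-298 + w)/(T + w) (q(T, w) = 84*T/5 + ((w - 298)/(T + w))*w = 84*T/5 + ((-298 + w)/(T + w))*w = 84*T/5 + w*(-298 + w)/(T + w))
1/(q(67, A) - 35066) = 1/(((-10/9)² - 298*(-10/9) + (84/5)*67² + (84/5)*67*(-10/9))/(67 - 10/9) - 35066) = 1/((100/81 + 2980/9 + (84/5)*4489 - 3752/3)/(593/9) - 35066) = 1/(9*(100/81 + 2980/9 + 377076/5 - 3752/3)/593 - 35066) = 1/((9/593)*(30171236/405) - 35066) = 1/(30171236/26685 - 35066) = 1/(-905564974/26685) = -26685/905564974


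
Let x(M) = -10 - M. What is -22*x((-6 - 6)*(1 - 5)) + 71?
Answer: 1347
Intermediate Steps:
-22*x((-6 - 6)*(1 - 5)) + 71 = -22*(-10 - (-6 - 6)*(1 - 5)) + 71 = -22*(-10 - (-12)*(-4)) + 71 = -22*(-10 - 1*48) + 71 = -22*(-10 - 48) + 71 = -22*(-58) + 71 = 1276 + 71 = 1347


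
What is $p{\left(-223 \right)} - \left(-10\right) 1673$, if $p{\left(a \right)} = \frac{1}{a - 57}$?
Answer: $\frac{4684399}{280} \approx 16730.0$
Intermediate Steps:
$p{\left(a \right)} = \frac{1}{-57 + a}$
$p{\left(-223 \right)} - \left(-10\right) 1673 = \frac{1}{-57 - 223} - \left(-10\right) 1673 = \frac{1}{-280} - -16730 = - \frac{1}{280} + 16730 = \frac{4684399}{280}$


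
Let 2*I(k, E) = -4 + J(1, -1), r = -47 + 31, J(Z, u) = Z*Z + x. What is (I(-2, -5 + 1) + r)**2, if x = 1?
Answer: 289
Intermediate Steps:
J(Z, u) = 1 + Z**2 (J(Z, u) = Z*Z + 1 = Z**2 + 1 = 1 + Z**2)
r = -16
I(k, E) = -1 (I(k, E) = (-4 + (1 + 1**2))/2 = (-4 + (1 + 1))/2 = (-4 + 2)/2 = (1/2)*(-2) = -1)
(I(-2, -5 + 1) + r)**2 = (-1 - 16)**2 = (-17)**2 = 289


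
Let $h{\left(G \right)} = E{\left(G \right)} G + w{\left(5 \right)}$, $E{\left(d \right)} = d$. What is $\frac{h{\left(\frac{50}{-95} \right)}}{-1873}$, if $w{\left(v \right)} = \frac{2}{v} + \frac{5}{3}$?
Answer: $- \frac{12691}{10142295} \approx -0.0012513$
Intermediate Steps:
$w{\left(v \right)} = \frac{5}{3} + \frac{2}{v}$ ($w{\left(v \right)} = \frac{2}{v} + 5 \cdot \frac{1}{3} = \frac{2}{v} + \frac{5}{3} = \frac{5}{3} + \frac{2}{v}$)
$h{\left(G \right)} = \frac{31}{15} + G^{2}$ ($h{\left(G \right)} = G G + \left(\frac{5}{3} + \frac{2}{5}\right) = G^{2} + \left(\frac{5}{3} + 2 \cdot \frac{1}{5}\right) = G^{2} + \left(\frac{5}{3} + \frac{2}{5}\right) = G^{2} + \frac{31}{15} = \frac{31}{15} + G^{2}$)
$\frac{h{\left(\frac{50}{-95} \right)}}{-1873} = \frac{\frac{31}{15} + \left(\frac{50}{-95}\right)^{2}}{-1873} = \left(\frac{31}{15} + \left(50 \left(- \frac{1}{95}\right)\right)^{2}\right) \left(- \frac{1}{1873}\right) = \left(\frac{31}{15} + \left(- \frac{10}{19}\right)^{2}\right) \left(- \frac{1}{1873}\right) = \left(\frac{31}{15} + \frac{100}{361}\right) \left(- \frac{1}{1873}\right) = \frac{12691}{5415} \left(- \frac{1}{1873}\right) = - \frac{12691}{10142295}$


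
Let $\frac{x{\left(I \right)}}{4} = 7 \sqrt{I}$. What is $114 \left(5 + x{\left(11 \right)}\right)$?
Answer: $570 + 3192 \sqrt{11} \approx 11157.0$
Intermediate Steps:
$x{\left(I \right)} = 28 \sqrt{I}$ ($x{\left(I \right)} = 4 \cdot 7 \sqrt{I} = 28 \sqrt{I}$)
$114 \left(5 + x{\left(11 \right)}\right) = 114 \left(5 + 28 \sqrt{11}\right) = 570 + 3192 \sqrt{11}$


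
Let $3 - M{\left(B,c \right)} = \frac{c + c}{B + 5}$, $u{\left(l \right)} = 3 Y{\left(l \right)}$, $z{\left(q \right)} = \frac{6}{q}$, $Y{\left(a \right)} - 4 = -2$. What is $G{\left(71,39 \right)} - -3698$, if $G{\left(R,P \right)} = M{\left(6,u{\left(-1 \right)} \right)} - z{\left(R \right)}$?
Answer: $\frac{2889563}{781} \approx 3699.8$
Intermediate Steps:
$Y{\left(a \right)} = 2$ ($Y{\left(a \right)} = 4 - 2 = 2$)
$u{\left(l \right)} = 6$ ($u{\left(l \right)} = 3 \cdot 2 = 6$)
$M{\left(B,c \right)} = 3 - \frac{2 c}{5 + B}$ ($M{\left(B,c \right)} = 3 - \frac{c + c}{B + 5} = 3 - \frac{2 c}{5 + B}$)
$G{\left(R,P \right)} = \frac{21}{11} - \frac{6}{R}$ ($G{\left(R,P \right)} = \frac{15 - 12 + 3 \cdot 6}{5 + 6} - \frac{6}{R} = \frac{15 - 12 + 18}{11} - \frac{6}{R} = \frac{1}{11} \cdot 21 - \frac{6}{R} = \frac{21}{11} - \frac{6}{R}$)
$G{\left(71,39 \right)} - -3698 = \left(\frac{21}{11} - \frac{6}{71}\right) - -3698 = \left(\frac{21}{11} - \frac{6}{71}\right) + 3698 = \frac{1425}{781} + 3698 = \frac{2889563}{781}$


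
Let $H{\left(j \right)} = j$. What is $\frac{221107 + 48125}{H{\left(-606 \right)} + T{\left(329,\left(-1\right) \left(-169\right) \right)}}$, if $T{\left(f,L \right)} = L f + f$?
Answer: $\frac{67308}{13831} \approx 4.8665$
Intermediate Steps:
$T{\left(f,L \right)} = f + L f$
$\frac{221107 + 48125}{H{\left(-606 \right)} + T{\left(329,\left(-1\right) \left(-169\right) \right)}} = \frac{221107 + 48125}{-606 + 329 \left(1 - -169\right)} = \frac{269232}{-606 + 329 \left(1 + 169\right)} = \frac{269232}{-606 + 329 \cdot 170} = \frac{269232}{-606 + 55930} = \frac{269232}{55324} = 269232 \cdot \frac{1}{55324} = \frac{67308}{13831}$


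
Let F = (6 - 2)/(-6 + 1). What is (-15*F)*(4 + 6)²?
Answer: 1200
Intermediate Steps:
F = -⅘ (F = 4/(-5) = 4*(-⅕) = -⅘ ≈ -0.80000)
(-15*F)*(4 + 6)² = (-15*(-⅘))*(4 + 6)² = 12*10² = 12*100 = 1200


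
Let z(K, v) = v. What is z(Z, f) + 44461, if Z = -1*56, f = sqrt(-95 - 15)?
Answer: 44461 + I*sqrt(110) ≈ 44461.0 + 10.488*I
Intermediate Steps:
f = I*sqrt(110) (f = sqrt(-110) = I*sqrt(110) ≈ 10.488*I)
Z = -56
z(Z, f) + 44461 = I*sqrt(110) + 44461 = 44461 + I*sqrt(110)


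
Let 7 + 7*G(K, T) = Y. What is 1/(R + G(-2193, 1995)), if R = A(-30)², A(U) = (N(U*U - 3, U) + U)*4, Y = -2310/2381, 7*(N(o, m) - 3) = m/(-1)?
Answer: 116669/962972137 ≈ 0.00012116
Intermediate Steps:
N(o, m) = 3 - m/7 (N(o, m) = 3 + (m/(-1))/7 = 3 + (m*(-1))/7 = 3 + (-m)/7 = 3 - m/7)
Y = -2310/2381 (Y = -2310*1/2381 = -2310/2381 ≈ -0.97018)
G(K, T) = -2711/2381 (G(K, T) = -1 + (⅐)*(-2310/2381) = -1 - 330/2381 = -2711/2381)
A(U) = 12 + 24*U/7 (A(U) = ((3 - U/7) + U)*4 = (3 + 6*U/7)*4 = 12 + 24*U/7)
R = 404496/49 (R = (12 + (24/7)*(-30))² = (12 - 720/7)² = (-636/7)² = 404496/49 ≈ 8255.0)
1/(R + G(-2193, 1995)) = 1/(404496/49 - 2711/2381) = 1/(962972137/116669) = 116669/962972137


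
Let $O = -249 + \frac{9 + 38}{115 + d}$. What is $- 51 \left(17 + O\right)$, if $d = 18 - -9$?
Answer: $\frac{1677747}{142} \approx 11815.0$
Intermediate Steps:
$d = 27$ ($d = 18 + 9 = 27$)
$O = - \frac{35311}{142}$ ($O = -249 + \frac{9 + 38}{115 + 27} = -249 + \frac{47}{142} = - \frac{35311}{142} \approx -248.67$)
$- 51 \left(17 + O\right) = - 51 \left(17 - \frac{35311}{142}\right) = \left(-51\right) \left(- \frac{32897}{142}\right) = \frac{1677747}{142}$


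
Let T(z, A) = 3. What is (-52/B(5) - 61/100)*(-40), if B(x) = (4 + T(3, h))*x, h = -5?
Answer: 2934/35 ≈ 83.829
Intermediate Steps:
B(x) = 7*x (B(x) = (4 + 3)*x = 7*x)
(-52/B(5) - 61/100)*(-40) = (-52/(7*5) - 61/100)*(-40) = (-52/35 - 61*1/100)*(-40) = (-52*1/35 - 61/100)*(-40) = (-52/35 - 61/100)*(-40) = -1467/700*(-40) = 2934/35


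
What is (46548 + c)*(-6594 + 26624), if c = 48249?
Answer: 1898783910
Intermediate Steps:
(46548 + c)*(-6594 + 26624) = (46548 + 48249)*(-6594 + 26624) = 94797*20030 = 1898783910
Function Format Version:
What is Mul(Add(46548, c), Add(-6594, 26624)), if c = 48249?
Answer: 1898783910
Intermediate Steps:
Mul(Add(46548, c), Add(-6594, 26624)) = Mul(Add(46548, 48249), Add(-6594, 26624)) = Mul(94797, 20030) = 1898783910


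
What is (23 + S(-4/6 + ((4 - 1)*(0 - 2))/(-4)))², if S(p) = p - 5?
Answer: 12769/36 ≈ 354.69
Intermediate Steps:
S(p) = -5 + p
(23 + S(-4/6 + ((4 - 1)*(0 - 2))/(-4)))² = (23 + (-5 + (-4/6 + ((4 - 1)*(0 - 2))/(-4))))² = (23 + (-5 + (-4*⅙ + (3*(-2))*(-¼))))² = (23 + (-5 + (-⅔ - 6*(-¼))))² = (23 + (-5 + (-⅔ + 3/2)))² = (23 + (-5 + ⅚))² = (23 - 25/6)² = (113/6)² = 12769/36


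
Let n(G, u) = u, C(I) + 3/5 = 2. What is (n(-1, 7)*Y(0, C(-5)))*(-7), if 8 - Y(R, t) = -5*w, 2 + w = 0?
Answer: 98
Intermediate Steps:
w = -2 (w = -2 + 0 = -2)
C(I) = 7/5 (C(I) = -⅗ + 2 = 7/5)
Y(R, t) = -2 (Y(R, t) = 8 - (-5)*(-2) = 8 - 1*10 = 8 - 10 = -2)
(n(-1, 7)*Y(0, C(-5)))*(-7) = (7*(-2))*(-7) = -14*(-7) = 98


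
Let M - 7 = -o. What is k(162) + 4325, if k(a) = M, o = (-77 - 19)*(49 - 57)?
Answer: 3564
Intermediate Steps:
o = 768 (o = -96*(-8) = 768)
M = -761 (M = 7 - 1*768 = 7 - 768 = -761)
k(a) = -761
k(162) + 4325 = -761 + 4325 = 3564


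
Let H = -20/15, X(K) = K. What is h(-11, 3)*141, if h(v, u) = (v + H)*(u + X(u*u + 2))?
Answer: -24346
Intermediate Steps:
H = -4/3 (H = -20*1/15 = -4/3 ≈ -1.3333)
h(v, u) = (-4/3 + v)*(2 + u + u²) (h(v, u) = (v - 4/3)*(u + (u*u + 2)) = (-4/3 + v)*(u + (u² + 2)) = (-4/3 + v)*(u + (2 + u²)) = (-4/3 + v)*(2 + u + u²))
h(-11, 3)*141 = (-8/3 - 4/3*3 - 4/3*3² + 3*(-11) - 11*(2 + 3²))*141 = (-8/3 - 4 - 4/3*9 - 33 - 11*(2 + 9))*141 = (-8/3 - 4 - 12 - 33 - 11*11)*141 = (-8/3 - 4 - 12 - 33 - 121)*141 = -518/3*141 = -24346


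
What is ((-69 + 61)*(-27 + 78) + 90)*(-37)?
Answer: 11766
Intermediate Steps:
((-69 + 61)*(-27 + 78) + 90)*(-37) = (-8*51 + 90)*(-37) = (-408 + 90)*(-37) = -318*(-37) = 11766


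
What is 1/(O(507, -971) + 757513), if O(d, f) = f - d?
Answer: 1/756035 ≈ 1.3227e-6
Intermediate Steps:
1/(O(507, -971) + 757513) = 1/((-971 - 1*507) + 757513) = 1/((-971 - 507) + 757513) = 1/(-1478 + 757513) = 1/756035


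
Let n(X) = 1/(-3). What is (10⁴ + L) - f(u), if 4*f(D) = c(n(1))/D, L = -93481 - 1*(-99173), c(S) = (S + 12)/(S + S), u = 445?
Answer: 11172711/712 ≈ 15692.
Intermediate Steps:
n(X) = -⅓
c(S) = (12 + S)/(2*S) (c(S) = (12 + S)/((2*S)) = (12 + S)*(1/(2*S)) = (12 + S)/(2*S))
L = 5692 (L = -93481 + 99173 = 5692)
f(D) = -35/(8*D) (f(D) = (((12 - ⅓)/(2*(-⅓)))/D)/4 = (((½)*(-3)*(35/3))/D)/4 = (-35/(2*D))/4 = -35/(8*D))
(10⁴ + L) - f(u) = (10⁴ + 5692) - (-35)/(8*445) = (10000 + 5692) - (-35)/(8*445) = 15692 - 1*(-7/712) = 15692 + 7/712 = 11172711/712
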